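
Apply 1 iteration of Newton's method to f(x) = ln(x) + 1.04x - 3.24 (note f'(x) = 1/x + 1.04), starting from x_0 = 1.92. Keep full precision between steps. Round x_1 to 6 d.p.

Newton update: x ← x − f(x)/f'(x).
x_0 = 1.920000: f = -0.590875, f' = 1.560833 → x_1 = 1.920000 - (-0.590875)/(1.560833) = 2.298564

2.298564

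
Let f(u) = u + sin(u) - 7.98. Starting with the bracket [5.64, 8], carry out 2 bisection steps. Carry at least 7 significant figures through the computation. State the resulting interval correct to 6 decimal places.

f(5.640000) = -2.939747, f(8.000000) = 1.009358 (opposite signs)
step 1: m = 6.820000, f(m) = -0.648599 < 0 → root in [6.820000, 8.000000]
step 2: m = 7.410000, f(m) = 0.333049 > 0 → root in [6.820000, 7.410000]

[6.820000, 7.410000]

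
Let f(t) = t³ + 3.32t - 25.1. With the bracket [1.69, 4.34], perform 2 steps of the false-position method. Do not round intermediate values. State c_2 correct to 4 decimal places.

f(1.690000) = -14.662391, f(4.340000) = 71.055304
step 1: c = 2.143294, f(c) = -8.138591 < 0 → new bracket [2.143294, 4.340000]
step 2: c = 2.369045, f(c) = -3.938802 < 0 → new bracket [2.369045, 4.340000]

2.3690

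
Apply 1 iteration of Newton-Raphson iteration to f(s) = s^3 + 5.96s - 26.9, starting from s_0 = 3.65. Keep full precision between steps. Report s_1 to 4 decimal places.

2.7033

Newton update: s ← s − f(s)/f'(s).
f'(s) = 3s^2 + 5.96
s_0 = 3.650000: f = 43.481125, f' = 45.927500 → s_1 = 3.650000 - (43.481125)/(45.927500) = 2.703266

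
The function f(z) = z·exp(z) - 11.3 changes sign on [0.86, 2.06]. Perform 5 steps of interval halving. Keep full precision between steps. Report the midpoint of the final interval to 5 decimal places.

f(0.860000) = -9.267682, f(2.060000) = 4.862698 (opposite signs)
step 1: m = 1.460000, f(m) = -5.013299 < 0 → root in [1.460000, 2.060000]
step 2: m = 1.760000, f(m) = -1.070110 < 0 → root in [1.760000, 2.060000]
step 3: m = 1.910000, f(m) = 1.598400 > 0 → root in [1.760000, 1.910000]
step 4: m = 1.835000, f(m) = 0.196521 > 0 → root in [1.760000, 1.835000]
step 5: m = 1.797500, f(m) = -0.452910 < 0 → root in [1.797500, 1.835000]
Midpoint of [1.797500, 1.835000] = 1.816250

1.81625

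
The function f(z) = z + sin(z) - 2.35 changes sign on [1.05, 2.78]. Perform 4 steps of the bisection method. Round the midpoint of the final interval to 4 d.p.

1.3203

f(1.050000) = -0.432577, f(2.780000) = 0.783764 (opposite signs)
step 1: m = 1.915000, f(m) = 0.506344 > 0 → root in [1.050000, 1.915000]
step 2: m = 1.482500, f(m) = 0.128604 > 0 → root in [1.050000, 1.482500]
step 3: m = 1.266250, f(m) = -0.129767 < 0 → root in [1.266250, 1.482500]
step 4: m = 1.374375, f(m) = 0.005146 > 0 → root in [1.266250, 1.374375]
Midpoint of [1.266250, 1.374375] = 1.320312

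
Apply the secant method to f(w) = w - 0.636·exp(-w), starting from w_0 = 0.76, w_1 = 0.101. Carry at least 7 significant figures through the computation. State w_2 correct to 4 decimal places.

f(w_0) = 0.462564, f(w_1) = -0.473901
w_2 = 0.101000 - (-0.473901)·(0.101000 - 0.760000)/(-0.473901 - (0.462564)) = 0.434489; f(w_2) = 0.022618

0.4345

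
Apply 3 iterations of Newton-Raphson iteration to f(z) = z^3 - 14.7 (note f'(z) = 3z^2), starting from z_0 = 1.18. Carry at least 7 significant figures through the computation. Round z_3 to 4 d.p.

2.5885

z_0 = 1.180000: f = -13.056968, f' = 4.177200 → z_1 = 1.180000 - (-13.056968)/(4.177200) = 4.305770
z_1 = 4.305770: f = 65.127512, f' = 55.618976 → z_2 = 4.305770 - (65.127512)/(55.618976) = 3.134812
z_2 = 3.134812: f = 16.105939, f' = 29.481136 → z_3 = 3.134812 - (16.105939)/(29.481136) = 2.588499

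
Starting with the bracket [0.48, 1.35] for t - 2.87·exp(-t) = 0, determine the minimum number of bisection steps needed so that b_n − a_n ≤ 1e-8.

27

Initial width b − a = 1.35 − 0.48 = 0.870000.
After n steps the width is (b−a)/2^n; need (b−a)/2^n ≤ 1e-8.
So n ≥ log₂(0.870000/1e-8) = log₂(87000000.0000) ≈ 26.3745.
Hence n = 27.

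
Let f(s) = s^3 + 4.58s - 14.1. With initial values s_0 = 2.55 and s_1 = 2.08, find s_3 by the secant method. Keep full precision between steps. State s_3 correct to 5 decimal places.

f(s_0) = 14.160375, f(s_1) = 4.425312
s_2 = 2.080000 - (4.425312)·(2.080000 - 2.550000)/(4.425312 - (14.160375)) = 1.866350; f(s_2) = 0.948869
s_3 = 1.866350 - (0.948869)·(1.866350 - 2.080000)/(0.948869 - (4.425312)) = 1.808036; f(s_3) = 0.091261

1.80804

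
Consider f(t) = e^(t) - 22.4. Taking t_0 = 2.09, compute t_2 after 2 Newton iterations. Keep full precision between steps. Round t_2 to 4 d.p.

3.3322

f'(t) = e^(t)
t_0 = 2.090000: f = -14.315085, f' = 8.084915 → t_1 = 2.090000 - (-14.315085)/(8.084915) = 3.860592
t_1 = 3.860592: f = 25.093452, f' = 47.493452 → t_2 = 3.860592 - (25.093452)/(47.493452) = 3.332236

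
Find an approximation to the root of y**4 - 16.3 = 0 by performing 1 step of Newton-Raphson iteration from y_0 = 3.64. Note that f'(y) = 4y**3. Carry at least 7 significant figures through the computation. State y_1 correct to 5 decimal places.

2.81449

y_0 = 3.640000: f = 159.251900, f' = 192.914176 → y_1 = 3.640000 - (159.251900)/(192.914176) = 2.814494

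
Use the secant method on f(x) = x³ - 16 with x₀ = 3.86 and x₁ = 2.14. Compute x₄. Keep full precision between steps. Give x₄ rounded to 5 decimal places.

2.51808

f(x_0) = 41.512456, f(x_1) = -6.199656
x_2 = 2.140000 - (-6.199656)·(2.140000 - 3.860000)/(-6.199656 - (41.512456)) = 2.363495; f(x_2) = -2.797264
x_3 = 2.363495 - (-2.797264)·(2.363495 - 2.140000)/(-2.797264 - (-6.199656)) = 2.547240; f(x_3) = 0.527596
x_4 = 2.547240 - (0.527596)·(2.547240 - 2.363495)/(0.527596 - (-2.797264)) = 2.518083; f(x_4) = -0.033484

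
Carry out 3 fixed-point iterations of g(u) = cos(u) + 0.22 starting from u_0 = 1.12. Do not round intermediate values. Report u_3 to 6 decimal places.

u_1 = g(1.120000) = 0.655682
u_2 = g(0.655682) = 1.012632
u_3 = g(1.012632) = 0.749630

0.749630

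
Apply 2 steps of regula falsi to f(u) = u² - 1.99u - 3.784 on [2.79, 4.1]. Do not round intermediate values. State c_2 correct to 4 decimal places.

False-position update: c = (a·f(b) − b·f(a))/(f(b) − f(a)); replace the endpoint whose sign matches f(c).
f(2.790000) = -1.552000, f(4.100000) = 4.867000
step 1: c = 3.106735, f(c) = -0.314602 < 0 → new bracket [3.106735, 4.100000]
step 2: c = 3.167041, f(c) = -0.056263 < 0 → new bracket [3.167041, 4.100000]

3.1670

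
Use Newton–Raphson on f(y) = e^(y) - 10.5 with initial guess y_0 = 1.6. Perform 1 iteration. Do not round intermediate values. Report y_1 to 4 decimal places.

2.7199

Newton update: y ← y − f(y)/f'(y).
f'(y) = e^(y)
y_0 = 1.600000: f = -5.546968, f' = 4.953032 → y_1 = 1.600000 - (-5.546968)/(4.953032) = 2.719913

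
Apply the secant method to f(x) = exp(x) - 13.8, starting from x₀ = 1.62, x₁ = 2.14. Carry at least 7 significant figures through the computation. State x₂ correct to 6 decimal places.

2.939772

f(x_0) = -8.746910, f(x_1) = -5.300562
x_2 = 2.140000 - (-5.300562)·(2.140000 - 1.620000)/(-5.300562 - (-8.746910)) = 2.939772; f(x_2) = 5.111536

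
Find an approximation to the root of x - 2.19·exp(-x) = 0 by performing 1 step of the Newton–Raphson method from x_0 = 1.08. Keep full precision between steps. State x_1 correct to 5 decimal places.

f'(x) = 1 + 2.19·exp(-x)
x_0 = 1.080000: f = 0.336286, f' = 1.743714 → x_1 = 1.080000 - (0.336286)/(1.743714) = 0.887144

0.88714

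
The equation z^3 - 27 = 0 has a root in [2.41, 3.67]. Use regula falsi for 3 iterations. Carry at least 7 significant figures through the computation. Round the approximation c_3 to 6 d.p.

2.995082

f(2.410000) = -13.002479, f(3.670000) = 22.430863
step 1: c = 2.872365, f(c) = -3.301618 < 0 → new bracket [2.872365, 3.670000]
step 2: c = 2.974706, f(c) = -0.677207 < 0 → new bracket [2.974706, 3.670000]
step 3: c = 2.995082, f(c) = -0.132570 < 0 → new bracket [2.995082, 3.670000]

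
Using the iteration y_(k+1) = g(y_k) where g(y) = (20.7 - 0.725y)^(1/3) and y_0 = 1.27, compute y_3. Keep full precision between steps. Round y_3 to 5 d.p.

y_1 = g(1.270000) = 2.704394
y_2 = g(2.704394) = 2.656142
y_3 = g(2.656142) = 2.657793

2.65779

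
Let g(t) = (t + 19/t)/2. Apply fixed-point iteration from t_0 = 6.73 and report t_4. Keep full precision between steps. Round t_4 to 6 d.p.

t_1 = g(6.730000) = 4.776590
t_2 = g(4.776590) = 4.377162
t_3 = g(4.377162) = 4.358937
t_4 = g(4.358937) = 4.358899

4.358899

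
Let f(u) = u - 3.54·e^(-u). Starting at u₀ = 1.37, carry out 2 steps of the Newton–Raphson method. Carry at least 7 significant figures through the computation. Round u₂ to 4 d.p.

f'(u) = 1 + 3.54·e^(-u)
u_0 = 1.370000: f = 0.470461, f' = 1.899539 → u_1 = 1.370000 - (0.470461)/(1.899539) = 1.122329
u_1 = 1.122329: f = -0.030015, f' = 2.152344 → u_2 = 1.122329 - (-0.030015)/(2.152344) = 1.136274

1.1363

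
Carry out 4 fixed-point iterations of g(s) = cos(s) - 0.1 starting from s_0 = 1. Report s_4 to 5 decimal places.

s_1 = g(1.000000) = 0.440302
s_2 = g(0.440302) = 0.804623
s_3 = g(0.804623) = 0.593383
s_4 = g(0.593383) = 0.729054

0.72905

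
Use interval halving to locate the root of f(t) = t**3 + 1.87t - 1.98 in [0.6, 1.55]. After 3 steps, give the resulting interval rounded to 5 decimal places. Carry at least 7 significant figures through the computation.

f(0.600000) = -0.642000, f(1.550000) = 4.642375 (opposite signs)
step 1: m = 1.075000, f(m) = 1.272547 > 0 → root in [0.600000, 1.075000]
step 2: m = 0.837500, f(m) = 0.173553 > 0 → root in [0.600000, 0.837500]
step 3: m = 0.718750, f(m) = -0.264630 < 0 → root in [0.718750, 0.837500]

[0.71875, 0.83750]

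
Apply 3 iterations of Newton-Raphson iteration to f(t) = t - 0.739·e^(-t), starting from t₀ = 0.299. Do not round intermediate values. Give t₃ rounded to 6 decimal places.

f'(t) = 1 + 0.739·e^(-t)
t_0 = 0.299000: f = -0.249012, f' = 1.548012 → t_1 = 0.299000 - (-0.249012)/(1.548012) = 0.459859
t_1 = 0.459859: f = -0.006725, f' = 1.466584 → t_2 = 0.459859 - (-0.006725)/(1.466584) = 0.464445
t_2 = 0.464445: f = -0.000005, f' = 1.464450 → t_3 = 0.464445 - (-0.000005)/(1.464450) = 0.464448

0.464448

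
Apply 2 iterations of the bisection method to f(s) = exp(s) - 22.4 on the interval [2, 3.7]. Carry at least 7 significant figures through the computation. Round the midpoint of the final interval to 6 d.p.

f(2.000000) = -15.010944, f(3.700000) = 18.047304 (opposite signs)
step 1: m = 2.850000, f(m) = -5.112218 < 0 → root in [2.850000, 3.700000]
step 2: m = 3.275000, f(m) = 4.043225 > 0 → root in [2.850000, 3.275000]
Midpoint of [2.850000, 3.275000] = 3.062500

3.062500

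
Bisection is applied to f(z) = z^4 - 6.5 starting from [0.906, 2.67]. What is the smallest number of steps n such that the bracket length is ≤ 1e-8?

Initial width b − a = 2.67 − 0.906 = 1.764000.
After n steps the width is (b−a)/2^n; need (b−a)/2^n ≤ 1e-8.
So n ≥ log₂(1.764000/1e-8) = log₂(176400000.0000) ≈ 27.3943.
Hence n = 28.

28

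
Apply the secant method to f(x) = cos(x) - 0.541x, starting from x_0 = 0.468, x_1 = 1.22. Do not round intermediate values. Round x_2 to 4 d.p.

0.9710

f(x_0) = 0.639284, f(x_1) = -0.316374
x_2 = 1.220000 - (-0.316374)·(1.220000 - 0.468000)/(-0.316374 - (0.639284)) = 0.971048; f(x_2) = 0.039098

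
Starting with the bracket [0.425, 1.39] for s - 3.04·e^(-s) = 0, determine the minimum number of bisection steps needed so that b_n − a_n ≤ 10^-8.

Initial width b − a = 1.39 − 0.425 = 0.965000.
After n steps the width is (b−a)/2^n; need (b−a)/2^n ≤ 10^-8.
So n ≥ log₂(0.965000/10^-8) = log₂(96500000.0000) ≈ 26.5240.
Hence n = 27.

27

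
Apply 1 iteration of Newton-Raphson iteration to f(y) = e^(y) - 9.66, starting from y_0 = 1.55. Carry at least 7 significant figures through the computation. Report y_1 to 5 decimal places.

2.60032

f'(y) = e^(y)
y_0 = 1.550000: f = -4.948530, f' = 4.711470 → y_1 = 1.550000 - (-4.948530)/(4.711470) = 2.600315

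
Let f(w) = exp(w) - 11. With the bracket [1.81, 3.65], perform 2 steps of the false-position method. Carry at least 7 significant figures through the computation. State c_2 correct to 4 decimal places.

False-position update: c = (a·f(b) − b·f(a))/(f(b) − f(a)); replace the endpoint whose sign matches f(c).
f(1.810000) = -4.889553, f(3.650000) = 27.474666
step 1: c = 2.087985, f(c) = -2.931357 < 0 → new bracket [2.087985, 3.650000]
step 2: c = 2.238575, f(c) = -1.620048 < 0 → new bracket [2.238575, 3.650000]

2.2386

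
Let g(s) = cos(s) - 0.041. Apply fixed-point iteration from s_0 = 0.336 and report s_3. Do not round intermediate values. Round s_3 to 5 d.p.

0.79645

s_1 = g(0.336000) = 0.903081
s_2 = g(0.903081) = 0.578194
s_3 = g(0.578194) = 0.796451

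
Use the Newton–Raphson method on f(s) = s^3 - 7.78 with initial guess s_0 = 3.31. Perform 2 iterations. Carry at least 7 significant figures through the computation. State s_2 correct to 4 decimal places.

f'(s) = 3s^2
s_0 = 3.310000: f = 28.484691, f' = 32.868300 → s_1 = 3.310000 - (28.484691)/(32.868300) = 2.443369
s_1 = 2.443369: f = 6.807038, f' = 17.910155 → s_2 = 2.443369 - (6.807038)/(17.910155) = 2.063303

2.0633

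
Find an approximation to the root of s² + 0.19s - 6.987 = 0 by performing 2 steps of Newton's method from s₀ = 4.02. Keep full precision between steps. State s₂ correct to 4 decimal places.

f'(s) = 2s + 0.19
s_0 = 4.020000: f = 9.937200, f' = 8.230000 → s_1 = 4.020000 - (9.937200)/(8.230000) = 2.812564
s_1 = 2.812564: f = 1.457902, f' = 5.815128 → s_2 = 2.812564 - (1.457902)/(5.815128) = 2.561855

2.5619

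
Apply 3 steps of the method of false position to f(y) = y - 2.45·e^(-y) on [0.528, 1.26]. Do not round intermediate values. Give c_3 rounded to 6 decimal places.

False-position update: c = (a·f(b) − b·f(a))/(f(b) − f(a)); replace the endpoint whose sign matches f(c).
f(0.528000) = -0.916969, f(1.260000) = 0.565048
step 1: c = 0.980911, f(c) = 0.062236 > 0 → new bracket [0.528000, 0.980911]
step 2: c = 0.952125, f(c) = 0.006621 > 0 → new bracket [0.528000, 0.952125]
step 3: c = 0.949085, f(c) = 0.000701 > 0 → new bracket [0.528000, 0.949085]

0.949085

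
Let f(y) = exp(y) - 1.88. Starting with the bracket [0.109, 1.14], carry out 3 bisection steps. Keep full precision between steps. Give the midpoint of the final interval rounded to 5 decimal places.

0.68894

f(0.109000) = -0.764838, f(1.140000) = 1.246768 (opposite signs)
step 1: m = 0.624500, f(m) = -0.012688 < 0 → root in [0.624500, 1.140000]
step 2: m = 0.882250, f(m) = 0.536330 > 0 → root in [0.624500, 0.882250]
step 3: m = 0.753375, f(m) = 0.244157 > 0 → root in [0.624500, 0.753375]
Midpoint of [0.624500, 0.753375] = 0.688937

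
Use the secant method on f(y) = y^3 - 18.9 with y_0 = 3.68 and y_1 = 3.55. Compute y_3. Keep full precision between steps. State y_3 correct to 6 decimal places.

f(y_0) = 30.936032, f(y_1) = 25.838875
y_2 = 3.550000 - (25.838875)·(3.550000 - 3.680000)/(25.838875 - (30.936032)) = 2.890995; f(y_2) = 5.262500
y_3 = 2.890995 - (5.262500)·(2.890995 - 3.550000)/(5.262500 - (25.838875)) = 2.722451; f(y_3) = 1.278099

2.722451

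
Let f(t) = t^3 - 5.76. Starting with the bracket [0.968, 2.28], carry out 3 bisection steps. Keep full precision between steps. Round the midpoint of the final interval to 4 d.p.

1.8700

f(0.968000) = -4.852961, f(2.280000) = 6.092352 (opposite signs)
step 1: m = 1.624000, f(m) = -1.476901 < 0 → root in [1.624000, 2.280000]
step 2: m = 1.952000, f(m) = 1.677713 > 0 → root in [1.624000, 1.952000]
step 3: m = 1.788000, f(m) = -0.043864 < 0 → root in [1.788000, 1.952000]
Midpoint of [1.788000, 1.952000] = 1.870000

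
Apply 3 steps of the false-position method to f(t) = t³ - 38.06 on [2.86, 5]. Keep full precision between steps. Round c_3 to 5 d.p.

3.33739

False-position update: c = (a·f(b) − b·f(a))/(f(b) − f(a)); replace the endpoint whose sign matches f(c).
f(2.860000) = -14.666344, f(5.000000) = 86.940000
step 1: c = 3.168898, f(c) = -6.238203 < 0 → new bracket [3.168898, 5.000000]
step 2: c = 3.291489, f(c) = -2.400352 < 0 → new bracket [3.291489, 5.000000]
step 3: c = 3.337392, f(c) = -0.887509 < 0 → new bracket [3.337392, 5.000000]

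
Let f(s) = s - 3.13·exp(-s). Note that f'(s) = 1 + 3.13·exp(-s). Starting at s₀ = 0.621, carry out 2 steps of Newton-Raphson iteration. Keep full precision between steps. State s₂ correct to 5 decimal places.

s_0 = 0.621000: f = -1.061083, f' = 2.682083 → s_1 = 0.621000 - (-1.061083)/(2.682083) = 1.016619
s_1 = 1.016619: f = -0.115866, f' = 2.132485 → s_2 = 1.016619 - (-0.115866)/(2.132485) = 1.070953

1.07095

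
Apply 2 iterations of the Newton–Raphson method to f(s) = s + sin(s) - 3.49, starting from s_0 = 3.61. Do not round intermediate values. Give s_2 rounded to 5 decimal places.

4.81669

f'(s) = 1 + cos(s)
s_0 = 3.610000: f = -0.331466, f' = 0.107712 → s_1 = 3.610000 - (-0.331466)/(0.107712) = 6.687346
s_1 = 6.687346: f = 3.590594, f' = 1.919433 → s_2 = 6.687346 - (3.590594)/(1.919433) = 4.816693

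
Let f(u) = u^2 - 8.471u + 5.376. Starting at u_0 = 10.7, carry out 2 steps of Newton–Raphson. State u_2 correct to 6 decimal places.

7.831724

f'(u) = 2u - 8.471
u_0 = 10.700000: f = 29.226300, f' = 12.929000 → u_1 = 10.700000 - (29.226300)/(12.929000) = 8.439477
u_1 = 8.439477: f = 5.109964, f' = 8.407954 → u_2 = 8.439477 - (5.109964)/(8.407954) = 7.831724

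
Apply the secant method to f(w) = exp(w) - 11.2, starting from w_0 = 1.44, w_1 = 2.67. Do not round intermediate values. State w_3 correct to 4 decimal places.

f(w_0) = -6.979304, f(w_1) = 3.239969
w_2 = 2.670000 - (3.239969)·(2.670000 - 1.440000)/(3.239969 - (-6.979304)) = 2.280035; f(w_2) = -1.422980
w_3 = 2.280035 - (-1.422980)·(2.280035 - 2.670000)/(-1.422980 - (3.239969)) = 2.399039; f(w_3) = -0.187407

2.3990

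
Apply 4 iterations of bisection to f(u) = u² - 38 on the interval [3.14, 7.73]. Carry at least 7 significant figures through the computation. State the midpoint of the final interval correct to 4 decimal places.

f(3.140000) = -28.140400, f(7.730000) = 21.752900 (opposite signs)
step 1: m = 5.435000, f(m) = -8.460775 < 0 → root in [5.435000, 7.730000]
step 2: m = 6.582500, f(m) = 5.329306 > 0 → root in [5.435000, 6.582500]
step 3: m = 6.008750, f(m) = -1.894923 < 0 → root in [6.008750, 6.582500]
step 4: m = 6.295625, f(m) = 1.634894 > 0 → root in [6.008750, 6.295625]
Midpoint of [6.008750, 6.295625] = 6.152188

6.1522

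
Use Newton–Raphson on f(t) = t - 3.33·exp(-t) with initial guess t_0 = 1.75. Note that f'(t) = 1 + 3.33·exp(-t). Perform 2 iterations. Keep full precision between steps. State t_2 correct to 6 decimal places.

1.101568

Newton update: t ← t − f(t)/f'(t).
t_0 = 1.750000: f = 1.171333, f' = 1.578667 → t_1 = 1.750000 - (1.171333)/(1.578667) = 1.008024
t_1 = 1.008024: f = -0.207224, f' = 2.215248 → t_2 = 1.008024 - (-0.207224)/(2.215248) = 1.101568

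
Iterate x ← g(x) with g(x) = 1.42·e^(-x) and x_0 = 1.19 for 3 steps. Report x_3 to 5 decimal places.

0.56483

x_1 = g(1.190000) = 0.431994
x_2 = g(0.431994) = 0.921883
x_3 = g(0.921883) = 0.564833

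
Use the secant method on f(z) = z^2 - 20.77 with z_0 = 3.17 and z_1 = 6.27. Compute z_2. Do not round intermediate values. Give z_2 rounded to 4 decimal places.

f(z_0) = -10.721100, f(z_1) = 18.542900
z_2 = 6.270000 - (18.542900)·(6.270000 - 3.170000)/(18.542900 - (-10.721100)) = 4.305710; f(z_2) = -2.230864

4.3057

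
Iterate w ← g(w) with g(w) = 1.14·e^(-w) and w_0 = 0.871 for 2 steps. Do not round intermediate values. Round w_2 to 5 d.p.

0.70744

w_1 = g(0.871000) = 0.477127
w_2 = g(0.477127) = 0.707442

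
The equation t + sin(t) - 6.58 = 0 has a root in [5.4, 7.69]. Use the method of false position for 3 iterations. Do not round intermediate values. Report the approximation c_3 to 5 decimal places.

6.43188

f(5.400000) = -1.952764, f(7.690000) = 2.096585
step 1: c = 6.504333, f(c) = 0.143683 > 0 → new bracket [5.400000, 6.504333]
step 2: c = 6.428646, f(c) = -0.006405 < 0 → new bracket [6.428646, 6.504333]
step 3: c = 6.431876, f(c) = 0.000020 > 0 → new bracket [6.428646, 6.431876]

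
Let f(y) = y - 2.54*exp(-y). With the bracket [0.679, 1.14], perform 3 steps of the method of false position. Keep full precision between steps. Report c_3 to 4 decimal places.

0.9664

f(0.679000) = -0.609095, f(1.140000) = 0.327660
step 1: c = 0.978751, f(c) = 0.024269 > 0 → new bracket [0.679000, 0.978751]
step 2: c = 0.967265, f(c) = 0.001757 > 0 → new bracket [0.679000, 0.967265]
step 3: c = 0.966436, f(c) = 0.000127 > 0 → new bracket [0.679000, 0.966436]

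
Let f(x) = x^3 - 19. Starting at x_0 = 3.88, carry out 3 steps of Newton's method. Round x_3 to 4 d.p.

f'(x) = 3x^2
x_0 = 3.880000: f = 39.411072, f' = 45.163200 → x_1 = 3.880000 - (39.411072)/(45.163200) = 3.007363
x_1 = 3.007363: f = 8.199294, f' = 27.132700 → x_2 = 3.007363 - (8.199294)/(27.132700) = 2.705171
x_2 = 2.705171: f = 0.796303, f' = 21.953848 → x_3 = 2.705171 - (0.796303)/(21.953848) = 2.668899

2.6689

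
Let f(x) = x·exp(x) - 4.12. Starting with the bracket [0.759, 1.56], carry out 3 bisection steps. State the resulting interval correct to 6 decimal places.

f(0.759000) = -2.498670, f(1.560000) = 3.303761 (opposite signs)
step 1: m = 1.159500, f(m) = -0.423121 < 0 → root in [1.159500, 1.560000]
step 2: m = 1.359750, f(m) = 1.176525 > 0 → root in [1.159500, 1.359750]
step 3: m = 1.259625, f(m) = 0.319044 > 0 → root in [1.159500, 1.259625]

[1.159500, 1.259625]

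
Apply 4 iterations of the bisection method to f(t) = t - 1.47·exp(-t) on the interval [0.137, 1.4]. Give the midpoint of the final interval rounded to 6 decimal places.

0.729031

f(0.137000) = -1.144796, f(1.400000) = 1.037502 (opposite signs)
step 1: m = 0.768500, f(m) = 0.086849 > 0 → root in [0.137000, 0.768500]
step 2: m = 0.452750, f(m) = -0.481989 < 0 → root in [0.452750, 0.768500]
step 3: m = 0.610625, f(m) = -0.187602 < 0 → root in [0.610625, 0.768500]
step 4: m = 0.689562, f(m) = -0.048077 < 0 → root in [0.689562, 0.768500]
Midpoint of [0.689562, 0.768500] = 0.729031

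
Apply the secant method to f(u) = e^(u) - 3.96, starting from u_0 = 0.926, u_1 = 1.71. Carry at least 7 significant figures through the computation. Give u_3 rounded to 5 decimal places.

f(u_0) = -1.435609, f(u_1) = 1.568961
u_2 = 1.710000 - (1.568961)·(1.710000 - 0.926000)/(1.568961 - (-1.435609)) = 1.300602; f(u_2) = -0.288495
u_3 = 1.300602 - (-0.288495)·(1.300602 - 1.710000)/(-0.288495 - (1.568961)) = 1.364188; f(u_3) = -0.047454

1.36419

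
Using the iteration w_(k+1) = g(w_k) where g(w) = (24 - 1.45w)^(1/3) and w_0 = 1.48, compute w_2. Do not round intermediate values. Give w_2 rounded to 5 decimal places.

2.71197

w_1 = g(1.480000) = 2.795827
w_2 = g(2.795827) = 2.711975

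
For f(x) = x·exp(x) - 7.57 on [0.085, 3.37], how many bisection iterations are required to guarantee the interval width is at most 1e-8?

Initial width b − a = 3.37 − 0.085 = 3.285000.
After n steps the width is (b−a)/2^n; need (b−a)/2^n ≤ 1e-8.
So n ≥ log₂(3.285000/1e-8) = log₂(328500000.0000) ≈ 28.2913.
Hence n = 29.

29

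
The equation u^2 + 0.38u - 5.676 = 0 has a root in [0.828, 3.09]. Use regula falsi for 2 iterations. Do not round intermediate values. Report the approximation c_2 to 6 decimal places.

2.153053

f(0.828000) = -4.675776, f(3.090000) = 5.046300
step 1: c = 1.915896, f(c) = -1.277303 < 0 → new bracket [1.915896, 3.090000]
step 2: c = 2.153053, f(c) = -0.222204 < 0 → new bracket [2.153053, 3.090000]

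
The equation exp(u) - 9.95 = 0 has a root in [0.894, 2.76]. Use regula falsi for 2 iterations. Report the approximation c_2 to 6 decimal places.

f(0.894000) = -7.505110, f(2.760000) = 5.849843
step 1: c = 1.942640, f(c) = -2.972855 < 0 → new bracket [1.942640, 2.760000]
step 2: c = 2.218054, f(c) = -0.760572 < 0 → new bracket [2.218054, 2.760000]

2.218054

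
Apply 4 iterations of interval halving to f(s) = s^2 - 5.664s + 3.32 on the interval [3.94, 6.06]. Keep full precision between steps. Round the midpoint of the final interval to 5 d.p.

f(3.940000) = -3.472560, f(6.060000) = 5.719760 (opposite signs)
step 1: m = 5.000000, f(m) = -0.000000 < 0 → root in [5.000000, 6.060000]
step 2: m = 5.530000, f(m) = 2.578980 > 0 → root in [5.000000, 5.530000]
step 3: m = 5.265000, f(m) = 1.219265 > 0 → root in [5.000000, 5.265000]
step 4: m = 5.132500, f(m) = 0.592076 > 0 → root in [5.000000, 5.132500]
Midpoint of [5.000000, 5.132500] = 5.066250

5.06625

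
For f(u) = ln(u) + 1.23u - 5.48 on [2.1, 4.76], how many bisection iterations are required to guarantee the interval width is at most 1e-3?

12

Initial width b − a = 4.76 − 2.1 = 2.660000.
After n steps the width is (b−a)/2^n; need (b−a)/2^n ≤ 1e-3.
So n ≥ log₂(2.660000/1e-3) = log₂(2660.0000) ≈ 11.3772.
Hence n = 12.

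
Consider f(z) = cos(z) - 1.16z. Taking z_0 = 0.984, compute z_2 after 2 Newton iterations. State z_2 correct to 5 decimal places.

f'(z) = -sin(z) - 1.16
z_0 = 0.984000: f = -0.587744, f' = -1.992719 → z_1 = 0.984000 - (-0.587744)/(-1.992719) = 0.689054
z_1 = 0.689054: f = -0.027455, f' = -1.795808 → z_2 = 0.689054 - (-0.027455)/(-1.795808) = 0.673766

0.67377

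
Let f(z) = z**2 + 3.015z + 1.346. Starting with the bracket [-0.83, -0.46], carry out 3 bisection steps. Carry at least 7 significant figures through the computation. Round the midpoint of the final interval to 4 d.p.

f(-0.830000) = -0.467550, f(-0.460000) = 0.170700 (opposite signs)
step 1: m = -0.645000, f(m) = -0.182650 < 0 → root in [-0.645000, -0.460000]
step 2: m = -0.552500, f(m) = -0.014531 < 0 → root in [-0.552500, -0.460000]
step 3: m = -0.506250, f(m) = 0.075945 > 0 → root in [-0.552500, -0.506250]
Midpoint of [-0.552500, -0.506250] = -0.529375

-0.5294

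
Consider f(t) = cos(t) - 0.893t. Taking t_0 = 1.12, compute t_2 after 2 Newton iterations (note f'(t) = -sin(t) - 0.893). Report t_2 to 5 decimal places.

0.78904

t_0 = 1.120000: f = -0.564478, f' = -1.793100 → t_1 = 1.120000 - (-0.564478)/(-1.793100) = 0.805195
t_1 = 0.805195: f = -0.026068, f' = -1.613966 → t_2 = 0.805195 - (-0.026068)/(-1.613966) = 0.789043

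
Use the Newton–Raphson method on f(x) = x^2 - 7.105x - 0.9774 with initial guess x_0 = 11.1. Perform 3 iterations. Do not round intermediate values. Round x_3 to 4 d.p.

Newton update: x ← x − f(x)/f'(x).
f'(x) = 2x - 7.105
x_0 = 11.100000: f = 43.367100, f' = 15.095000 → x_1 = 11.100000 - (43.367100)/(15.095000) = 8.227055
x_1 = 8.227055: f = 8.253811, f' = 9.349111 → x_2 = 8.227055 - (8.253811)/(9.349111) = 7.344211
x_2 = 7.344211: f = 0.779414, f' = 7.583422 → x_3 = 7.344211 - (0.779414)/(7.583422) = 7.241432

7.2414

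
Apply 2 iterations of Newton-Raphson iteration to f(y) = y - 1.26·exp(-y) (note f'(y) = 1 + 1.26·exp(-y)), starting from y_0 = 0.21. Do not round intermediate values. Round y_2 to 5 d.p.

0.65432

Newton update: y ← y − f(y)/f'(y).
y_0 = 0.210000: f = -0.811336, f' = 2.021336 → y_1 = 0.210000 - (-0.811336)/(2.021336) = 0.611386
y_1 = 0.611386: f = -0.072288, f' = 1.683674 → y_2 = 0.611386 - (-0.072288)/(1.683674) = 0.654321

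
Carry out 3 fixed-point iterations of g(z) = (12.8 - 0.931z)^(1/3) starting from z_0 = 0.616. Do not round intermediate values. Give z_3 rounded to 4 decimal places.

z_1 = g(0.616000) = 2.303743
z_2 = g(2.303743) = 2.200497
z_3 = g(2.200497) = 2.207094

2.2071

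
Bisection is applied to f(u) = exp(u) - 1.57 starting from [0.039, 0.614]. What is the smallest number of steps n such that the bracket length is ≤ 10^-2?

6

Initial width b − a = 0.614 − 0.039 = 0.575000.
After n steps the width is (b−a)/2^n; need (b−a)/2^n ≤ 10^-2.
So n ≥ log₂(0.575000/10^-2) = log₂(57.5000) ≈ 5.8455.
Hence n = 6.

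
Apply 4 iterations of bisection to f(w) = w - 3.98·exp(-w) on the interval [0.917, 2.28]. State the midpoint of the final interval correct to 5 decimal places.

f(0.917000) = -0.673871, f(2.280000) = 1.872909 (opposite signs)
step 1: m = 1.598500, f(m) = 0.793746 > 0 → root in [0.917000, 1.598500]
step 2: m = 1.257750, f(m) = 0.126264 > 0 → root in [0.917000, 1.257750]
step 3: m = 1.087375, f(m) = -0.254284 < 0 → root in [1.087375, 1.257750]
step 4: m = 1.172563, f(m) = -0.059537 < 0 → root in [1.172563, 1.257750]
Midpoint of [1.172563, 1.257750] = 1.215156

1.21516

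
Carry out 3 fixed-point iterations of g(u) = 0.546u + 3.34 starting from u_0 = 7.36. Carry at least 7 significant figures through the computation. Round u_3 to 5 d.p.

u_1 = g(7.360000) = 7.358560
u_2 = g(7.358560) = 7.357774
u_3 = g(7.357774) = 7.357344

7.35734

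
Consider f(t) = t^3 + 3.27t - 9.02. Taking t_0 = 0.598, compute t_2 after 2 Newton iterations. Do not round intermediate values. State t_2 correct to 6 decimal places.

f'(t) = 3t^2 + 3.27
t_0 = 0.598000: f = -6.850693, f' = 4.342812 → t_1 = 0.598000 - (-6.850693)/(4.342812) = 2.175479
t_1 = 2.175479: f = 8.389717, f' = 17.468121 → t_2 = 2.175479 - (8.389717)/(17.468121) = 1.695191

1.695191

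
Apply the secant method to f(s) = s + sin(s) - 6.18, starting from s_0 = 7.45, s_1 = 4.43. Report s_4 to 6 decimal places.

6.231458

f(s_0) = 2.189503, f(s_1) = -2.710392
s_2 = 4.430000 - (-2.710392)·(4.430000 - 7.450000)/(-2.710392 - (2.189503)) = 6.100522; f(s_2) = -0.261126
s_3 = 6.100522 - (-0.261126)·(6.100522 - 4.430000)/(-0.261126 - (-2.710392)) = 6.278624; f(s_3) = 0.094062
s_4 = 6.278624 - (0.094062)·(6.278624 - 6.100522)/(0.094062 - (-0.261126)) = 6.231458; f(s_4) = -0.000246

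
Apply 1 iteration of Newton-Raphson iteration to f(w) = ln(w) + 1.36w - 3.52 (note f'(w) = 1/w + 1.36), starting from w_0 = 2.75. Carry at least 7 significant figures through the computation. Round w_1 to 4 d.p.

Newton update: w ← w − f(w)/f'(w).
w_0 = 2.750000: f = 1.231601, f' = 1.723636 → w_1 = 2.750000 - (1.231601)/(1.723636) = 2.035464

2.0355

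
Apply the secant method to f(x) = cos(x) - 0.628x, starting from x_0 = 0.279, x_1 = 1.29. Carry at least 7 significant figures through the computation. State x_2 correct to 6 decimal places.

f(x_0) = 0.786119, f(x_1) = -0.532999
x_2 = 1.290000 - (-0.532999)·(1.290000 - 0.279000)/(-0.532999 - (0.786119)) = 0.881498; f(x_2) = 0.082415

0.881498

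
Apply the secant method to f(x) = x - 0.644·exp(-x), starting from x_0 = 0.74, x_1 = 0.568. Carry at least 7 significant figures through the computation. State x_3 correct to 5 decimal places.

0.42234

f(x_0) = 0.432739, f(x_1) = 0.203072
x_2 = 0.568000 - (0.203072)·(0.568000 - 0.740000)/(0.203072 - (0.432739)) = 0.415916; f(x_2) = -0.008953
x_3 = 0.415916 - (-0.008953)·(0.415916 - 0.568000)/(-0.008953 - (0.203072)) = 0.422338; f(x_3) = 0.000189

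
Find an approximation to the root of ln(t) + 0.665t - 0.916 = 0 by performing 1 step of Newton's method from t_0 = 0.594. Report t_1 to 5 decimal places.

f'(t) = 1/t + 0.665
t_0 = 0.594000: f = -1.041866, f' = 2.348502 → t_1 = 0.594000 - (-1.041866)/(2.348502) = 1.037630

1.03763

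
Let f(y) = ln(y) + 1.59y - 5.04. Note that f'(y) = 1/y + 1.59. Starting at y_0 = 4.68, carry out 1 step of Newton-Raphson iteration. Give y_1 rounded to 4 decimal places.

2.4931

y_0 = 4.680000: f = 3.944498, f' = 1.803675 → y_1 = 4.680000 - (3.944498)/(1.803675) = 2.493077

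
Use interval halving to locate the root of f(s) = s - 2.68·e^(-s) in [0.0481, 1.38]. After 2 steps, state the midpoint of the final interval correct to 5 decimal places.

0.88054

f(0.048100) = -2.506043, f(1.380000) = 0.705769 (opposite signs)
step 1: m = 0.714050, f(m) = -0.598231 < 0 → root in [0.714050, 1.380000]
step 2: m = 1.047025, f(m) = 0.106398 > 0 → root in [0.714050, 1.047025]
Midpoint of [0.714050, 1.047025] = 0.880537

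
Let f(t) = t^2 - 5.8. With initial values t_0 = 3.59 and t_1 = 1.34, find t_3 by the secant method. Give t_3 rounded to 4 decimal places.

2.4867

Secant update: t_(k+1) = t_k − f(t_k)·(t_k − t_(k-1))/(f(t_k) − f(t_(k-1))).
f(t_0) = 7.088100, f(t_1) = -4.004400
t_2 = 1.340000 - (-4.004400)·(1.340000 - 3.590000)/(-4.004400 - (7.088100)) = 2.152252; f(t_2) = -1.167813
t_3 = 2.152252 - (-1.167813)·(2.152252 - 1.340000)/(-1.167813 - (-4.004400)) = 2.486653; f(t_3) = 0.383442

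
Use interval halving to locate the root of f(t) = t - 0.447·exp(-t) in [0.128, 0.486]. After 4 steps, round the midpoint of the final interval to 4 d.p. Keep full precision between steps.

0.3182

f(0.128000) = -0.265294, f(0.486000) = 0.211058 (opposite signs)
step 1: m = 0.307000, f(m) = -0.021836 < 0 → root in [0.307000, 0.486000]
step 2: m = 0.396500, f(m) = 0.095816 > 0 → root in [0.307000, 0.396500]
step 3: m = 0.351750, f(m) = 0.037305 > 0 → root in [0.307000, 0.351750]
step 4: m = 0.329375, f(m) = 0.007815 > 0 → root in [0.307000, 0.329375]
Midpoint of [0.307000, 0.329375] = 0.318187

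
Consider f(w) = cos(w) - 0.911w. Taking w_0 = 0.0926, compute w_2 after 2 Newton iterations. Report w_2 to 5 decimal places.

0.78852

f'(w) = -sin(w) - 0.911
w_0 = 0.092600: f = 0.911357, f' = -1.003468 → w_1 = 0.092600 - (0.911357)/(-1.003468) = 1.000808
w_1 = 1.000808: f = -0.372113, f' = -1.752907 → w_2 = 1.000808 - (-0.372113)/(-1.752907) = 0.788524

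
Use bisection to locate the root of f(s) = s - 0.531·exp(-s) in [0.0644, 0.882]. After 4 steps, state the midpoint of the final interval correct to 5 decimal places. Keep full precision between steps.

0.34545

f(0.064400) = -0.433481, f(0.882000) = 0.662190 (opposite signs)
step 1: m = 0.473200, f(m) = 0.142384 > 0 → root in [0.064400, 0.473200]
step 2: m = 0.268800, f(m) = -0.137041 < 0 → root in [0.268800, 0.473200]
step 3: m = 0.371000, f(m) = 0.004587 > 0 → root in [0.268800, 0.371000]
step 4: m = 0.319900, f(m) = -0.065724 < 0 → root in [0.319900, 0.371000]
Midpoint of [0.319900, 0.371000] = 0.345450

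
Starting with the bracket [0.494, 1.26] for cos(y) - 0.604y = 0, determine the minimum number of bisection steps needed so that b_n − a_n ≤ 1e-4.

Initial width b − a = 1.26 − 0.494 = 0.766000.
After n steps the width is (b−a)/2^n; need (b−a)/2^n ≤ 1e-4.
So n ≥ log₂(0.766000/1e-4) = log₂(7660.0000) ≈ 12.9031.
Hence n = 13.

13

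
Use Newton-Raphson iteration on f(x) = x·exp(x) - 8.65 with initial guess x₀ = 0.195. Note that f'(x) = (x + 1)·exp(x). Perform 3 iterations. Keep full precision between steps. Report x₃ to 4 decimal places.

Newton update: x ← x − f(x)/f'(x).
x_0 = 0.195000: f = -8.413014, f' = 1.452297 → x_1 = 0.195000 - (-8.413014)/(1.452297) = 5.987904
x_1 = 5.987904: f = 2377.997542, f' = 2785.225693 → x_2 = 5.987904 - (2377.997542)/(2785.225693) = 5.134114
x_2 = 5.134114: f = 862.680130, f' = 1041.043966 → x_3 = 5.134114 - (862.680130)/(1041.043966) = 4.305445

4.3054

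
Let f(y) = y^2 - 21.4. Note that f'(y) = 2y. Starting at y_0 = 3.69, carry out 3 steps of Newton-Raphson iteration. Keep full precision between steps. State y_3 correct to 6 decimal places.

4.626014

y_0 = 3.690000: f = -7.783900, f' = 7.380000 → y_1 = 3.690000 - (-7.783900)/(7.380000) = 4.744729
y_1 = 4.744729: f = 1.112453, f' = 9.489458 → y_2 = 4.744729 - (1.112453)/(9.489458) = 4.627499
y_2 = 4.627499: f = 0.013743, f' = 9.254997 → y_3 = 4.627499 - (0.013743)/(9.254997) = 4.626014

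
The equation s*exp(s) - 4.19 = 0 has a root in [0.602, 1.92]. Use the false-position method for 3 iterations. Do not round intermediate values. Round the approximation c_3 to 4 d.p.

1.1760

f(0.602000) = -3.090888, f(1.920000) = 8.906240
step 1: c = 0.941564, f(c) = -1.775842 < 0 → new bracket [0.941564, 1.920000]
step 2: c = 1.104224, f(c) = -0.858687 < 0 → new bracket [1.104224, 1.920000]
step 3: c = 1.175960, f(c) = -0.378417 < 0 → new bracket [1.175960, 1.920000]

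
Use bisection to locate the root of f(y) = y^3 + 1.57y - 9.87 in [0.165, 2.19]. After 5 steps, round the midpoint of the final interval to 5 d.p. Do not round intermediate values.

1.90523

f(0.165000) = -9.606458, f(2.190000) = 4.071759 (opposite signs)
step 1: m = 1.177500, f(m) = -6.388714 < 0 → root in [1.177500, 2.190000]
step 2: m = 1.683750, f(m) = -2.453058 < 0 → root in [1.683750, 2.190000]
step 3: m = 1.936875, f(m) = 0.437051 > 0 → root in [1.683750, 1.936875]
step 4: m = 1.810312, f(m) = -1.094997 < 0 → root in [1.810312, 1.936875]
step 5: m = 1.873594, f(m) = -0.351481 < 0 → root in [1.873594, 1.936875]
Midpoint of [1.873594, 1.936875] = 1.905234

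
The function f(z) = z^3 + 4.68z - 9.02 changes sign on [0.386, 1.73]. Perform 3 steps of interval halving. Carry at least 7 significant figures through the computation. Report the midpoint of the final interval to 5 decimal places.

1.31000

f(0.386000) = -7.156008, f(1.730000) = 4.254117 (opposite signs)
step 1: m = 1.058000, f(m) = -2.884273 < 0 → root in [1.058000, 1.730000]
step 2: m = 1.394000, f(m) = 0.212791 > 0 → root in [1.058000, 1.394000]
step 3: m = 1.226000, f(m) = -1.439549 < 0 → root in [1.226000, 1.394000]
Midpoint of [1.226000, 1.394000] = 1.310000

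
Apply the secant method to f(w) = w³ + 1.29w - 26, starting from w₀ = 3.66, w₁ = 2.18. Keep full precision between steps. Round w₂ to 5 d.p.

f(w_0) = 27.749296, f(w_1) = -12.827568
w_2 = 2.180000 - (-12.827568)·(2.180000 - 3.660000)/(-12.827568 - (27.749296)) = 2.647873; f(w_2) = -4.019404

2.64787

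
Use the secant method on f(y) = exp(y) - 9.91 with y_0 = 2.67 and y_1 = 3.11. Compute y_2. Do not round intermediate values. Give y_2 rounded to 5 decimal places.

2.42026

f(y_0) = 4.529969, f(y_1) = 12.511044
y_2 = 3.110000 - (12.511044)·(3.110000 - 2.670000)/(12.511044 - (4.529969)) = 2.420261; f(y_2) = 1.338794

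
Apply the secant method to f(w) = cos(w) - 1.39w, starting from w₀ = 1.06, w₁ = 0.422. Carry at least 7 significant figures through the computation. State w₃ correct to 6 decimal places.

f(w_0) = -0.984528, f(w_1) = 0.325692
w_2 = 0.422000 - (0.325692)·(0.422000 - 1.060000)/(0.325692 - (-0.984528)) = 0.580593; f(w_2) = 0.029114
w_3 = 0.580593 - (0.029114)·(0.580593 - 0.422000)/(0.029114 - (0.325692)) = 0.596161; f(w_3) = -0.001167

0.596161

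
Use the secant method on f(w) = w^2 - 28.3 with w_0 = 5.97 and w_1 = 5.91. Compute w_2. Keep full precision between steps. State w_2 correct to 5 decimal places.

5.35208

f(w_0) = 7.340900, f(w_1) = 6.628100
w_2 = 5.910000 - (6.628100)·(5.910000 - 5.970000)/(6.628100 - (7.340900)) = 5.352079; f(w_2) = 0.344751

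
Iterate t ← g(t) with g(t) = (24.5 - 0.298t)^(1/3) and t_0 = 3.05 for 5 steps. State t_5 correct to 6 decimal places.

t_1 = g(3.050000) = 2.868024
t_2 = g(2.868024) = 2.870220
t_3 = g(2.870220) = 2.870193
t_4 = g(2.870193) = 2.870193
t_5 = g(2.870193) = 2.870193

2.870193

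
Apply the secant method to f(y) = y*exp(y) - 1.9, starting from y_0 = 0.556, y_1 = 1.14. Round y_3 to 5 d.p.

0.81508

f(y_0) = -0.930512, f(y_1) = 1.664516
y_2 = 1.140000 - (1.664516)·(1.140000 - 0.556000)/(1.664516 - (-0.930512)) = 0.765408; f(y_2) = -0.254472
y_3 = 0.765408 - (-0.254472)·(0.765408 - 1.140000)/(-0.254472 - (1.664516)) = 0.815081; f(y_3) = -0.058438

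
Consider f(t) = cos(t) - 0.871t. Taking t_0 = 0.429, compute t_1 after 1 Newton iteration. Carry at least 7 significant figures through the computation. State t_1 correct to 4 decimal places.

f'(t) = -sin(t) - 0.871
t_0 = 0.429000: f = 0.535723, f' = -1.286962 → t_1 = 0.429000 - (0.535723)/(-1.286962) = 0.845270

0.8453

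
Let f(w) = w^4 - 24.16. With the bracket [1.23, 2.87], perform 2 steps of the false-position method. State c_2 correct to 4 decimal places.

2.0450

f(1.230000) = -21.871134, f(2.870000) = 43.686522
step 1: c = 1.777132, f(c) = -14.185795 < 0 → new bracket [1.777132, 2.870000]
step 2: c = 2.045018, f(c) = -6.670053 < 0 → new bracket [2.045018, 2.870000]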